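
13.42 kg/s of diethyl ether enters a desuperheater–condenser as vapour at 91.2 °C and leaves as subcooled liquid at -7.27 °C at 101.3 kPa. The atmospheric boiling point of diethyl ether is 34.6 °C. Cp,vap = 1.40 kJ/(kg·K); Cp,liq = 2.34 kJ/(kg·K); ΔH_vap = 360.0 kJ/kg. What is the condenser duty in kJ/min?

Q_c = 433000 kJ/min

vapour 91.2→34.6 °C: -79.24 kJ/kg
condensation at 34.6 °C: -360 kJ/kg
liquid 34.6→-7.27 °C: -97.976 kJ/kg
Δh = -79.24 + -360 + -97.976 = -537.22 kJ/kg
Q = ṁ·Δh = 13.42 kg/s × -537.22 kJ/kg = -7209.4 kJ/s
|Q| = 7209.4 kW = 432570 kJ/min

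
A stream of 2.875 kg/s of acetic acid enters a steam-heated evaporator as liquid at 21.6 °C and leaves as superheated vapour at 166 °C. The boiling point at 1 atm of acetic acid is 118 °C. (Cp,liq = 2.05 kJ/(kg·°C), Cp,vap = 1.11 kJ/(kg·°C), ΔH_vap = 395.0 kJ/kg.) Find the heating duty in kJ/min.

liquid 21.6→118 °C: 197.62 kJ/kg
vaporisation at 118 °C: 395 kJ/kg
vapour 118→166 °C: 53.28 kJ/kg
Δh = 197.62 + 395 + 53.28 = 645.9 kJ/kg
Q = ṁ·Δh = 2.875 kg/s × 645.9 kJ/kg = 1857 kJ/s
|Q| = 1857 kW = 111420 kJ/min

Q = 111000 kJ/min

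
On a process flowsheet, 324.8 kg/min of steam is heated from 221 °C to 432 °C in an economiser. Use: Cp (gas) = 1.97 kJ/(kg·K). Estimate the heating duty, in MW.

Q = ṁ·Cp·ΔT = 324.8 × 1.97 × (432 − 221) = 135010 kJ/min
Converting: 135010 / 60 s = 2250.2 kW
Heating duty = 2.2502 MW

Q = 2.25 MW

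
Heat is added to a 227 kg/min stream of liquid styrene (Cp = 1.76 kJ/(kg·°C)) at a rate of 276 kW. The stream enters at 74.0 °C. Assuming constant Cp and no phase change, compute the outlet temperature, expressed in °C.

Q = 276 kW = 16560 kJ/min
ΔT = Q/(ṁ·Cp) = 16560/(227×1.76) = 41.45 K
T_out = 74.0 + 41.45 = 115.45 °C

T_out = 115 °C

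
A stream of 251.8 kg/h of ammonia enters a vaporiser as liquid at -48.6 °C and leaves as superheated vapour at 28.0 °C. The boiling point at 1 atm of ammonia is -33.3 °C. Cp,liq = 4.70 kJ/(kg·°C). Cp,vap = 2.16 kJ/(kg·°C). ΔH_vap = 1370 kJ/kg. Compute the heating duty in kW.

Q = 110 kW

liquid -48.6→-33.3 °C: 71.91 kJ/kg
vaporisation at -33.3 °C: 1370 kJ/kg
vapour -33.3→28.0 °C: 132.41 kJ/kg
Δh = 71.91 + 1370 + 132.41 = 1574.3 kJ/kg
Q = ṁ·Δh = 251.8 kg/h × 1574.3 kJ/kg = 396410 kJ/h
|Q| = 110.11 kW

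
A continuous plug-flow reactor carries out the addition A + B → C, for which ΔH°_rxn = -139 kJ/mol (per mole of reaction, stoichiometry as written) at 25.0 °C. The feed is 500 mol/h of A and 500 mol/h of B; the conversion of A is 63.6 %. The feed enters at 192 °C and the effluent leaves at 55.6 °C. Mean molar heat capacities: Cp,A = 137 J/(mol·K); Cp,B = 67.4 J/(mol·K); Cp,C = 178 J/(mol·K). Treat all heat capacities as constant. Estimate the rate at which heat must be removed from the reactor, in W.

Extent of reaction ξ = 0.636 × 500 = 318 mol/h
Reaction term: ξ·ΔH°_rxn = 318 × -139 = -44202 kJ/h
Sensible, feed 192→25 °C: -17067 kJ/h
Outlet flows (mol/h): A 182, B 182, C 318
Sensible, products 25→55.6 °C: 2870.4 kJ/h
Q = ΔH = -58399 kJ/h = -16.222 kW
Heat removed = 16222 W

Q_out = 16200 W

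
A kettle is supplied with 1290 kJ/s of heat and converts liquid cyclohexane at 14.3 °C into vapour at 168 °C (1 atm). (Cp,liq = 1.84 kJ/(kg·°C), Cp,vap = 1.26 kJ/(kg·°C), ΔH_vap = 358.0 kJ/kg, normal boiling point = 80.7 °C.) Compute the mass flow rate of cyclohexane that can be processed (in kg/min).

Δh = 1.84×(80.7−14.3) + 358.0 + 1.26×(168−80.7) = 590.17 kJ/kg
Q = 1290 kJ/s = 1290 kJ/s = 77400 kJ/min
ṁ = Q/Δh = 77400 / 590.17 = 131.15 kg/min

ṁ = 131 kg/min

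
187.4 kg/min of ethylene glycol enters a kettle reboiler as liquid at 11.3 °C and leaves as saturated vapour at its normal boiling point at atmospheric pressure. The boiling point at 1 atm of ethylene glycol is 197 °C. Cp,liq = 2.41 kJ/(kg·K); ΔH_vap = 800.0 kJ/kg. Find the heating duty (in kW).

liquid 11.3→197 °C: 447.54 kJ/kg
vaporisation at 197 °C: 800 kJ/kg
Δh = 447.54 + 800 = 1247.5 kJ/kg
Q = ṁ·Δh = 187.4 kg/min × 1247.5 kJ/kg = 233790 kJ/min
|Q| = 3896.5 kW

Q = 3900 kW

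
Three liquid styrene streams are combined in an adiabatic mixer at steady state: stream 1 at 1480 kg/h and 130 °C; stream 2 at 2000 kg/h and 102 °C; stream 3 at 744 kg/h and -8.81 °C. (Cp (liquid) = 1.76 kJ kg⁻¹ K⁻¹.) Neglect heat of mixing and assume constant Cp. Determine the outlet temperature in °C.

Adiabatic, steady state ⇒ Σ ṁᵢCp,ᵢ(T_out − Tᵢ) = 0
T_out = Σ ṁᵢCp,ᵢTᵢ / Σ ṁᵢCp,ᵢ
      = 686130 / 7434.2 = 92.293 °C

T_out = 92.3 °C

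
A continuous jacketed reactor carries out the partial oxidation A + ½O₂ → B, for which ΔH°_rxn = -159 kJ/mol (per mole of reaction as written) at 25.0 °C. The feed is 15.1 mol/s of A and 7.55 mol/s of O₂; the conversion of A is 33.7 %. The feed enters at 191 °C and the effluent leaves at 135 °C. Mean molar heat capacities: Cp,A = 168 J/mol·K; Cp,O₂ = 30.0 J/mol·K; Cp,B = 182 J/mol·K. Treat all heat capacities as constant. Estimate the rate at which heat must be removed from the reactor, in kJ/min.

Q_out = 57900 kJ/min

Extent of reaction ξ = 0.337 × 15.1 = 5.0887 mol/s
Reaction term: ξ·ΔH°_rxn = 5.0887 × -159 = -809.1 kJ/s
Sensible, feed 191→25 °C: -458.71 kJ/s
Outlet flows (mol/s): A 10.011, O₂ 5.0056, B 5.0887
Sensible, products 25→135 °C: 303.4 kJ/s
Q = ΔH = -964.41 kJ/s = -964.41 kW
Heat removed = 57864 kJ/min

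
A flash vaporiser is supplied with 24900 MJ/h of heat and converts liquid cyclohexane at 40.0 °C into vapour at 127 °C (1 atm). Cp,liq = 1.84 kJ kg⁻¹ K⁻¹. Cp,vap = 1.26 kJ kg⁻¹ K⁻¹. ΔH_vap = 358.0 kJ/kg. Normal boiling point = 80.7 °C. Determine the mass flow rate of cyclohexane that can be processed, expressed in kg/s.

ṁ = 14.1 kg/s

Δh = 1.84×(80.7−40.0) + 358.0 + 1.26×(127−80.7) = 491.23 kJ/kg
Q = 24900 MJ/h = 6916.7 kJ/s = 6916.7 kJ/s
ṁ = Q/Δh = 6916.7 / 491.23 = 14.08 kg/s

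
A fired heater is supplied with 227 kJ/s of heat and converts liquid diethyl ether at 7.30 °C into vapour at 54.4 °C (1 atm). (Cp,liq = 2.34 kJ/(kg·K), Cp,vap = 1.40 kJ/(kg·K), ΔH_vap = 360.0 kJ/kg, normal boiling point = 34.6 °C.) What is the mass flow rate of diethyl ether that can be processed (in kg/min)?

ṁ = 30.2 kg/min

Δh = 2.34×(34.6−7.30) + 360.0 + 1.40×(54.4−34.6) = 451.6 kJ/kg
Q = 227 kJ/s = 227 kJ/s = 13620 kJ/min
ṁ = Q/Δh = 13620 / 451.6 = 30.159 kg/min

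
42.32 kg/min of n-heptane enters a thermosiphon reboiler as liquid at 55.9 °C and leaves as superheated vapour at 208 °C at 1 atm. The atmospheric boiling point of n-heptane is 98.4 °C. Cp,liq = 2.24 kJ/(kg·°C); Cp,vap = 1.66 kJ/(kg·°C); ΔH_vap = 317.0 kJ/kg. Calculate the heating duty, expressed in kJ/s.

Q = 419 kJ/s

liquid 55.9→98.4 °C: 95.2 kJ/kg
vaporisation at 98.4 °C: 317 kJ/kg
vapour 98.4→208 °C: 181.94 kJ/kg
Δh = 95.2 + 317 + 181.94 = 594.14 kJ/kg
Q = ṁ·Δh = 42.32 kg/min × 594.14 kJ/kg = 25144 kJ/min
|Q| = 419.06 kW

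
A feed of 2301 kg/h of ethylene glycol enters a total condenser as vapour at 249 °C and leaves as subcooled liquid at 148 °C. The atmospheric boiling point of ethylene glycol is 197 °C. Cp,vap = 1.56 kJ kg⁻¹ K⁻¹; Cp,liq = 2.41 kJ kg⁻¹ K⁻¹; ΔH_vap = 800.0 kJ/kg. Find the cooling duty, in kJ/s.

vapour 249→197 °C: -81.12 kJ/kg
condensation at 197 °C: -800 kJ/kg
liquid 197→148 °C: -118.09 kJ/kg
Δh = -81.12 + -800 + -118.09 = -999.21 kJ/kg
Q = ṁ·Δh = 2301 kg/h × -999.21 kJ/kg = -2.2992e+06 kJ/h
|Q| = 638.66 kW

Q_c = 639 kJ/s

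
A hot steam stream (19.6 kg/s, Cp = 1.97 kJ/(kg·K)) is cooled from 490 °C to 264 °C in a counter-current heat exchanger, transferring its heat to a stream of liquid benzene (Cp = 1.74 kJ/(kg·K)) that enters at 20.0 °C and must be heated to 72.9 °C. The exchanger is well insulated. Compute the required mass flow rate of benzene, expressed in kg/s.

ṁ_c = 94.8 kg/s

Heat released by hot stream: Q = 19.6 × 1.97 × (490 − 264) = 8726.3 kJ/s
Energy balance on cold side (adiabatic exchanger): Q = ṁ_c·Cp_c·(T_c,out − T_c,in)
ṁ_c = 8726.3 / [1.74 × (72.9 − 20.0)] = 94.804 kg/s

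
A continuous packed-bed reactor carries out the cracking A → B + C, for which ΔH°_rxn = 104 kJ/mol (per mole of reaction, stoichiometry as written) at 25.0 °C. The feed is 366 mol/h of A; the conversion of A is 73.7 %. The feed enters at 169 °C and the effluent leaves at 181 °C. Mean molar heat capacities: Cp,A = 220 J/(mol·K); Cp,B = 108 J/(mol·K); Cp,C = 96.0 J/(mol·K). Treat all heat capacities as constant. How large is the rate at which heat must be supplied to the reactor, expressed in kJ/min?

Q_in = 472 kJ/min

Extent of reaction ξ = 0.737 × 366 = 269.74 mol/h
Reaction term: ξ·ΔH°_rxn = 269.74 × 104 = 28053 kJ/h
Sensible, feed 169→25 °C: -11595 kJ/h
Outlet flows (mol/h): A 96.258, B 269.74, C 269.74
Sensible, products 25→181 °C: 11888 kJ/h
Q = ΔH = 28346 kJ/h = 7.8739 kW
Heat supplied = 472.44 kJ/min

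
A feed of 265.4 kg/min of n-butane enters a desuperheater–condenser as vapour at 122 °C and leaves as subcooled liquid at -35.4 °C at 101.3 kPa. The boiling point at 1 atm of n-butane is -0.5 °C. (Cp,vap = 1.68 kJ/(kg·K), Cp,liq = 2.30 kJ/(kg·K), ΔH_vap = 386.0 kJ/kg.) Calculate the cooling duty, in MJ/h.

Q_c = 10700 MJ/h

vapour 122→-0.5 °C: -205.8 kJ/kg
condensation at -0.5 °C: -386 kJ/kg
liquid -0.5→-35.4 °C: -80.27 kJ/kg
Δh = -205.8 + -386 + -80.27 = -672.07 kJ/kg
Q = ṁ·Δh = 265.4 kg/min × -672.07 kJ/kg = -178370 kJ/min
|Q| = 2972.8 kW = 10702 MJ/h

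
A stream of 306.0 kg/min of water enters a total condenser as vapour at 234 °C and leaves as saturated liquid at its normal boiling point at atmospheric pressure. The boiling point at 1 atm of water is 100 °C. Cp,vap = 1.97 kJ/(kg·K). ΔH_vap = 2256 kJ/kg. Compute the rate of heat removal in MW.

vapour 234→100 °C: -263.98 kJ/kg
condensation at 100 °C: -2256 kJ/kg
Δh = -263.98 + -2256 = -2520 kJ/kg
Q = ṁ·Δh = 306.0 kg/min × -2520 kJ/kg = -771110 kJ/min
|Q| = 12852 kW = 12.852 MW

Q_c = 12.9 MW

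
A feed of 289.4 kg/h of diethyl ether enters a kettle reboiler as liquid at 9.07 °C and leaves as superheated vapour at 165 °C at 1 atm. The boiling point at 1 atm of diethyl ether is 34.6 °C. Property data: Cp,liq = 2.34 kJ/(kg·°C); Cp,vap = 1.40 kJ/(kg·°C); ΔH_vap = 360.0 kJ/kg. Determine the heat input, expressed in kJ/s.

liquid 9.07→34.6 °C: 59.74 kJ/kg
vaporisation at 34.6 °C: 360 kJ/kg
vapour 34.6→165 °C: 182.56 kJ/kg
Δh = 59.74 + 360 + 182.56 = 602.3 kJ/kg
Q = ṁ·Δh = 289.4 kg/h × 602.3 kJ/kg = 174310 kJ/h
|Q| = 48.418 kW

Q = 48.4 kJ/s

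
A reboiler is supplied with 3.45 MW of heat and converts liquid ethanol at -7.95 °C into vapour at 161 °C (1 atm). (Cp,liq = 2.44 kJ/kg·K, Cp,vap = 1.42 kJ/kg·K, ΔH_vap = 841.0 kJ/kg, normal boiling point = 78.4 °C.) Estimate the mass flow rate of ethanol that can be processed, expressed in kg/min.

ṁ = 177 kg/min

Δh = 2.44×(78.4−-7.95) + 841.0 + 1.42×(161−78.4) = 1169 kJ/kg
Q = 3.45 MW = 3450 kJ/s = 207000 kJ/min
ṁ = Q/Δh = 207000 / 1169 = 177.08 kg/min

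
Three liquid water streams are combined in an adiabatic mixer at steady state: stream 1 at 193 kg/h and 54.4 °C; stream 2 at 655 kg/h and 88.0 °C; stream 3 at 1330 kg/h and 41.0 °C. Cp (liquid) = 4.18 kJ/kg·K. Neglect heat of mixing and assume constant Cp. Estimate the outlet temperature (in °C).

T_out = 56.3 °C

No heat crosses the boundary, so H_out = H_in.
T_out = Σ ṁᵢCp,ᵢTᵢ / Σ ṁᵢCp,ᵢ
      = 512760 / 9104 = 56.322 °C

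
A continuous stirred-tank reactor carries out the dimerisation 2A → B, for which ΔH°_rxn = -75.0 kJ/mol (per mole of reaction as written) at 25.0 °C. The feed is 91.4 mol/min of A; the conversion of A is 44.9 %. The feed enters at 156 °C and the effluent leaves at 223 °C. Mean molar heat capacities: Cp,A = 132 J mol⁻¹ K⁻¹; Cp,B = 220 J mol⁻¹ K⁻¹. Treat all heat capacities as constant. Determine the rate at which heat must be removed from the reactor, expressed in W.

Q_out = 15200 W

Extent of reaction ξ = 0.449 × 91.4 / 2 = 20.519 mol/min
Reaction term: ξ·ΔH°_rxn = 20.519 × -75.0 = -1538.9 kJ/min
Sensible, feed 156→25 °C: -1580.5 kJ/min
Outlet flows (mol/min): A 50.361, B 20.519
Sensible, products 25→223 °C: 2210.1 kJ/min
Q = ΔH = -909.37 kJ/min = -15.156 kW
Heat removed = 15156 W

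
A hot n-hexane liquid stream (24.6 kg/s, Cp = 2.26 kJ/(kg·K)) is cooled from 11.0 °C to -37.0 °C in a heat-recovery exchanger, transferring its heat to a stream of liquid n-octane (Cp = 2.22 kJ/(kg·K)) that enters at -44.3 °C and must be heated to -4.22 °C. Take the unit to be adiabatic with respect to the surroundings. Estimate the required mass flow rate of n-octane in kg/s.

Heat released by hot stream: Q = 24.6 × 2.26 × (11.0 − -37.0) = 2668.6 kJ/s
Energy balance on cold side (adiabatic exchanger): Q = ṁ_c·Cp_c·(T_c,out − T_c,in)
ṁ_c = 2668.6 / [2.22 × (-4.22 − -44.3)] = 29.992 kg/s

ṁ_c = 30.0 kg/s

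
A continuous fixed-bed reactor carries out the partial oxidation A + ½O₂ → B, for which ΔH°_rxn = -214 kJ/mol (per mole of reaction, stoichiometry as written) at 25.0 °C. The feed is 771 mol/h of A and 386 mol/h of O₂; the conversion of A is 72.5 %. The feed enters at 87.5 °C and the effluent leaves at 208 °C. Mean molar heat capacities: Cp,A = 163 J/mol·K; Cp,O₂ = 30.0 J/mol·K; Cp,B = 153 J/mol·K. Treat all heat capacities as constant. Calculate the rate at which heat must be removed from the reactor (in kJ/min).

Q_out = 1760 kJ/min

Extent of reaction ξ = 0.725 × 771 = 558.98 mol/h
Reaction term: ξ·ΔH°_rxn = 558.98 × -214 = -119620 kJ/h
Sensible, feed 87.5→25 °C: -8578.3 kJ/h
Outlet flows (mol/h): A 212.02, O₂ 106.51, B 558.98
Sensible, products 25→208 °C: 22560 kJ/h
Q = ΔH = -105640 kJ/h = -29.344 kW
Heat removed = 1760.6 kJ/min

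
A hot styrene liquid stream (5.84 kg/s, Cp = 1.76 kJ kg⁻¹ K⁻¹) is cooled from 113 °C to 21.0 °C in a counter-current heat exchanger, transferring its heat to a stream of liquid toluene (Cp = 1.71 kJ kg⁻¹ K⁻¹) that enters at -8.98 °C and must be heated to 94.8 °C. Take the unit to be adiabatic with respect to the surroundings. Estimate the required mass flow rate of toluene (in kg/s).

ṁ_c = 5.33 kg/s

Heat released by hot stream: Q = 5.84 × 1.76 × (113 − 21.0) = 945.61 kJ/s
Energy balance on cold side (adiabatic exchanger): Q = ṁ_c·Cp_c·(T_c,out − T_c,in)
ṁ_c = 945.61 / [1.71 × (94.8 − -8.98)] = 5.3285 kg/s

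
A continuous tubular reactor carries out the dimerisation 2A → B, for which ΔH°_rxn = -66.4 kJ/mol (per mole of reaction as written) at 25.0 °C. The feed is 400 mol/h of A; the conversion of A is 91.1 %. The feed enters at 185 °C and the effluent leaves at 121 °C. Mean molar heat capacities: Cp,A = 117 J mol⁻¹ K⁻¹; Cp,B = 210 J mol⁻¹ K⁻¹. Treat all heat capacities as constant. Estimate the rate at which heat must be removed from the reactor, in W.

Q_out = 4310 W

Extent of reaction ξ = 0.911 × 400 / 2 = 182.2 mol/h
Reaction term: ξ·ΔH°_rxn = 182.2 × -66.4 = -12098 kJ/h
Sensible, feed 185→25 °C: -7488 kJ/h
Outlet flows (mol/h): A 35.6, B 182.2
Sensible, products 25→121 °C: 4073 kJ/h
Q = ΔH = -15513 kJ/h = -4.3092 kW
Heat removed = 4309.2 W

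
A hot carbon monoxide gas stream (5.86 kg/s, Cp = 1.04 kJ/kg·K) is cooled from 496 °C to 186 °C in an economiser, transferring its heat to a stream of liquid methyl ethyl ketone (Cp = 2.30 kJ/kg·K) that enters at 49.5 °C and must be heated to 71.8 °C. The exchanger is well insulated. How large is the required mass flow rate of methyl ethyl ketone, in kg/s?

Heat released by hot stream: Q = 5.86 × 1.04 × (496 − 186) = 1889.3 kJ/s
Energy balance on cold side (adiabatic exchanger): Q = ṁ_c·Cp_c·(T_c,out − T_c,in)
ṁ_c = 1889.3 / [2.30 × (71.8 − 49.5)] = 36.835 kg/s

ṁ_c = 36.8 kg/s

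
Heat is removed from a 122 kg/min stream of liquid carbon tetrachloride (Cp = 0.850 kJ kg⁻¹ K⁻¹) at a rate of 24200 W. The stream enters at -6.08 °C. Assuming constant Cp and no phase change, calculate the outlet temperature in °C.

Q = 24200 W = 1452 kJ/min
ΔT = Q/(ṁ·Cp) = 1452/(122×0.850) = 14.002 K
T_out = -6.08 − 14.002 = -20.082 °C

T_out = -20.1 °C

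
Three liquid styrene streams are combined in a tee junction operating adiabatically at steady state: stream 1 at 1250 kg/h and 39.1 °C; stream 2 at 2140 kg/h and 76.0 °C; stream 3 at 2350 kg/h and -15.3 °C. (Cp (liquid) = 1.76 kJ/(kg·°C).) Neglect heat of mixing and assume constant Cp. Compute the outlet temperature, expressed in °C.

T_out = 30.6 °C

Adiabatic, steady state ⇒ Σ ṁᵢCp,ᵢ(T_out − Tᵢ) = 0
Σ ṁᵢCp,ᵢTᵢ = 1250×1.76×39.1 + 2140×1.76×76.0 + 2350×1.76×-15.3 = 308990
Σ ṁᵢCp,ᵢ = 1250×1.76 + 2140×1.76 + 2350×1.76 = 10102
T_out = 308990 / 10102 = 30.585 °C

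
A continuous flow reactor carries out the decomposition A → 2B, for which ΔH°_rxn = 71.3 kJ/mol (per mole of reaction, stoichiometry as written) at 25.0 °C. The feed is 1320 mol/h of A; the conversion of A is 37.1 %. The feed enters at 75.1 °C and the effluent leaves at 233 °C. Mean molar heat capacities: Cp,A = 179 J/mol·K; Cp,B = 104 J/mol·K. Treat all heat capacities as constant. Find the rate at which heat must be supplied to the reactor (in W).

Extent of reaction ξ = 0.371 × 1320 = 489.72 mol/h
Reaction term: ξ·ΔH°_rxn = 489.72 × 71.3 = 34917 kJ/h
Sensible, feed 75.1→25 °C: -11838 kJ/h
Outlet flows (mol/h): A 830.28, B 979.44
Sensible, products 25→233 °C: 52100 kJ/h
Q = ΔH = 75180 kJ/h = 20.883 kW
Heat supplied = 20883 W

Q_in = 20900 W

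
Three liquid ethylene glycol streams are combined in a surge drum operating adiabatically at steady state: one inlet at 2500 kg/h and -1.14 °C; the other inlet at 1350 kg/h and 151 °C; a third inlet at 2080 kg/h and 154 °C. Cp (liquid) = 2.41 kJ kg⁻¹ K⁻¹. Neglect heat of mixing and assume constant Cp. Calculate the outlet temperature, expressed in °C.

T_out = 87.9 °C

No heat crosses the boundary, so H_out = H_in.
Σ ṁᵢCp,ᵢTᵢ = 2500×2.41×-1.14 + 1350×2.41×151 + 2080×2.41×154 = 1.2564e+06
Σ ṁᵢCp,ᵢ = 2500×2.41 + 1350×2.41 + 2080×2.41 = 14291
T_out = 1.2564e+06 / 14291 = 87.912 °C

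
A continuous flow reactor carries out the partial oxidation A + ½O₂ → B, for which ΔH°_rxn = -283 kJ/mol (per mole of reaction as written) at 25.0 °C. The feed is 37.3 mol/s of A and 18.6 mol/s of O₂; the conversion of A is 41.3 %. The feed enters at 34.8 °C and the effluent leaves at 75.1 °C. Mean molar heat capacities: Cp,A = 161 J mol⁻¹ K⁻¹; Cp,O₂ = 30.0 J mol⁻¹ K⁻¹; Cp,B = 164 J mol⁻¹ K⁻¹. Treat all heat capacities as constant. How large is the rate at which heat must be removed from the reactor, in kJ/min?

Q_out = 246000 kJ/min

Extent of reaction ξ = 0.413 × 37.3 = 15.405 mol/s
Reaction term: ξ·ΔH°_rxn = 15.405 × -283 = -4359.6 kJ/s
Sensible, feed 34.8→25 °C: -64.32 kJ/s
Outlet flows (mol/s): A 21.895, O₂ 10.898, B 15.405
Sensible, products 25→75.1 °C: 319.56 kJ/s
Q = ΔH = -4104.3 kJ/s = -4104.3 kW
Heat removed = 246260 kJ/min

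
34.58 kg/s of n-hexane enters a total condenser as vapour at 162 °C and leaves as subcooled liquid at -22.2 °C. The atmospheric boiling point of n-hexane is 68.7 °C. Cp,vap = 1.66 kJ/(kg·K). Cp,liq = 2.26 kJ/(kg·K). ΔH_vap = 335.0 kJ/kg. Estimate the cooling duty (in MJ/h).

vapour 162→68.7 °C: -154.88 kJ/kg
condensation at 68.7 °C: -335 kJ/kg
liquid 68.7→-22.2 °C: -205.43 kJ/kg
Δh = -154.88 + -335 + -205.43 = -695.31 kJ/kg
Q = ṁ·Δh = 34.58 kg/s × -695.31 kJ/kg = -24044 kJ/s
|Q| = 24044 kW = 86558 MJ/h

Q_c = 86600 MJ/h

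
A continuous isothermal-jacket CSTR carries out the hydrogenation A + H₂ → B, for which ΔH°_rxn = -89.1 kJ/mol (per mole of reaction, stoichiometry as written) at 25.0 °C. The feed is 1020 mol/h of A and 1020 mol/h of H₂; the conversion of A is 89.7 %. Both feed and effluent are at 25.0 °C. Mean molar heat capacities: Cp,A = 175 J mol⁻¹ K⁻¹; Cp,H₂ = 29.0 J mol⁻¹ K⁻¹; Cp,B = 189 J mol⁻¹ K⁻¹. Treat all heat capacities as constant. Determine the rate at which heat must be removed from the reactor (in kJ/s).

Extent of reaction ξ = 0.897 × 1020 = 914.94 mol/h
Reaction term: ξ·ΔH°_rxn = 914.94 × -89.1 = -81521 kJ/h
Q = ΔH = -81521 kJ/h = -22.645 kW
Heat removed = 22.645 kJ/s

Q_out = 22.6 kJ/s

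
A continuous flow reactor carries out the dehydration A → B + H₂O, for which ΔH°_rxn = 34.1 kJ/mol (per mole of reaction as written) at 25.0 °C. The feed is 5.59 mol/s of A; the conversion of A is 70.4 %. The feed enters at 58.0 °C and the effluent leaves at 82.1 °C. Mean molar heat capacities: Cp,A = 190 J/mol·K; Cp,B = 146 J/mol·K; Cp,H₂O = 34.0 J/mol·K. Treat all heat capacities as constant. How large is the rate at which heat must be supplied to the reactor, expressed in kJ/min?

Extent of reaction ξ = 0.704 × 5.59 = 3.9354 mol/s
Reaction term: ξ·ΔH°_rxn = 3.9354 × 34.1 = 134.2 kJ/s
Sensible, feed 58.0→25 °C: -35.049 kJ/s
Outlet flows (mol/s): A 1.6546, B 3.9354, H₂O 3.9354
Sensible, products 25→82.1 °C: 58.399 kJ/s
Q = ΔH = 157.55 kJ/s = 157.55 kW
Heat supplied = 9452.7 kJ/min

Q_in = 9450 kJ/min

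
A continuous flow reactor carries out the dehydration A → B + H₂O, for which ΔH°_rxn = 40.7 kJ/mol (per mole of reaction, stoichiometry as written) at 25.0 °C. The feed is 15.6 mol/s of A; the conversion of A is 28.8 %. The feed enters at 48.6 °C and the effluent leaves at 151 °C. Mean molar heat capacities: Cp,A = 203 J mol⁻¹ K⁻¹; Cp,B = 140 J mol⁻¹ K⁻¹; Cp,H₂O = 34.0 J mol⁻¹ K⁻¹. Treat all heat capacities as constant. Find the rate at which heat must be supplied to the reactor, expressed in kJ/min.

Q_in = 29400 kJ/min

Extent of reaction ξ = 0.288 × 15.6 = 4.4928 mol/s
Reaction term: ξ·ΔH°_rxn = 4.4928 × 40.7 = 182.86 kJ/s
Sensible, feed 48.6→25 °C: -74.736 kJ/s
Outlet flows (mol/s): A 11.107, B 4.4928, H₂O 4.4928
Sensible, products 25→151 °C: 382.6 kJ/s
Q = ΔH = 490.72 kJ/s = 490.72 kW
Heat supplied = 29443 kJ/min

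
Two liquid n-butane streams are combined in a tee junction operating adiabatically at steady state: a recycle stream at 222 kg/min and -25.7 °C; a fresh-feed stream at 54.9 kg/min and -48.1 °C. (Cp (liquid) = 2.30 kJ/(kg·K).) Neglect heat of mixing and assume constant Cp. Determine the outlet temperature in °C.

Energy balance with Q = 0: Σ ṁᵢCp,ᵢ(T_out − Tᵢ) = 0
Σ ṁᵢCp,ᵢTᵢ = 222×2.30×-25.7 + 54.9×2.30×-48.1 = -19196
Σ ṁᵢCp,ᵢ = 222×2.30 + 54.9×2.30 = 636.87
T_out = -19196 / 636.87 = -30.141 °C

T_out = -30.1 °C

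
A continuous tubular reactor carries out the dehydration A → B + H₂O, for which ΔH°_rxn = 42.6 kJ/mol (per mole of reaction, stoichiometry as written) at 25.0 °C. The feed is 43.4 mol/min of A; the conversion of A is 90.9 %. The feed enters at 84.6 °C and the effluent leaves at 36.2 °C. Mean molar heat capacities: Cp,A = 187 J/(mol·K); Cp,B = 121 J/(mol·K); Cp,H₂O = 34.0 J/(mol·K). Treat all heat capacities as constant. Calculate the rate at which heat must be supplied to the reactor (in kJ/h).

Q_in = 76400 kJ/h

Extent of reaction ξ = 0.909 × 43.4 = 39.451 mol/min
Reaction term: ξ·ΔH°_rxn = 39.451 × 42.6 = 1680.6 kJ/min
Sensible, feed 84.6→25 °C: -483.7 kJ/min
Outlet flows (mol/min): A 3.9494, B 39.451, H₂O 39.451
Sensible, products 25→36.2 °C: 76.758 kJ/min
Q = ΔH = 1273.7 kJ/min = 21.228 kW
Heat supplied = 76419 kJ/h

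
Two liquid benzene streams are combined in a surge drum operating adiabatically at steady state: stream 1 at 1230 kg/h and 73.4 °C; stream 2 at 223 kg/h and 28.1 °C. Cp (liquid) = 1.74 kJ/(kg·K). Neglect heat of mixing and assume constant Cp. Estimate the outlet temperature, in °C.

T_out = 66.4 °C

Energy balance with Q = 0: Σ ṁᵢCp,ᵢ(T_out − Tᵢ) = 0
Σ ṁᵢCp,ᵢTᵢ = 1230×1.74×73.4 + 223×1.74×28.1 = 167990
Σ ṁᵢCp,ᵢ = 1230×1.74 + 223×1.74 = 2528.2
T_out = 167990 / 2528.2 = 66.448 °C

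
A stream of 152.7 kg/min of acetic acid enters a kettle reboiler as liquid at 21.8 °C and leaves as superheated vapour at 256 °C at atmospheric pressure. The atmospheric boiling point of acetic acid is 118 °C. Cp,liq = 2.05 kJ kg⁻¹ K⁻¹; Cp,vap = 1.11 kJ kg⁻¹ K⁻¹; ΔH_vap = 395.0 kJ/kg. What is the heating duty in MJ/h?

Q = 6830 MJ/h

liquid 21.8→118 °C: 197.21 kJ/kg
vaporisation at 118 °C: 395 kJ/kg
vapour 118→256 °C: 153.18 kJ/kg
Δh = 197.21 + 395 + 153.18 = 745.39 kJ/kg
Q = ṁ·Δh = 152.7 kg/min × 745.39 kJ/kg = 113820 kJ/min
|Q| = 1897 kW = 6829.3 MJ/h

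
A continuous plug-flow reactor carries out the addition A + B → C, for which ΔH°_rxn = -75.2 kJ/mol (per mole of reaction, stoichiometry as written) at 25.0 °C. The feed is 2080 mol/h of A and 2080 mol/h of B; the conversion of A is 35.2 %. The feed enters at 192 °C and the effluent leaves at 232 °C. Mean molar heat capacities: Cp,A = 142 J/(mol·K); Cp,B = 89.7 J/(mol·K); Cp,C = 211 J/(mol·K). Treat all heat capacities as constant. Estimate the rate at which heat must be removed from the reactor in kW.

Q_out = 10.8 kW

Extent of reaction ξ = 0.352 × 2080 = 732.16 mol/h
Reaction term: ξ·ΔH°_rxn = 732.16 × -75.2 = -55058 kJ/h
Sensible, feed 192→25 °C: -80483 kJ/h
Outlet flows (mol/h): A 1347.8, B 1347.8, C 732.16
Sensible, products 25→232 °C: 96624 kJ/h
Q = ΔH = -38918 kJ/h = -10.811 kW
Heat removed = 10.811 kW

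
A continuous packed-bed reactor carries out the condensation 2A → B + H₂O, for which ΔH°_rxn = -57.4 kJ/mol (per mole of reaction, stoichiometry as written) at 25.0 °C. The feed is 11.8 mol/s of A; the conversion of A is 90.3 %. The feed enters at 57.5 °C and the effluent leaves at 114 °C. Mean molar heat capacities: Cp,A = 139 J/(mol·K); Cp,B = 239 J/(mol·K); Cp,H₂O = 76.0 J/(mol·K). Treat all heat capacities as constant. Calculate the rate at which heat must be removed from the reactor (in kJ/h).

Q_out = 704000 kJ/h

Extent of reaction ξ = 0.903 × 11.8 / 2 = 5.3277 mol/s
Reaction term: ξ·ΔH°_rxn = 5.3277 × -57.4 = -305.81 kJ/s
Sensible, feed 57.5→25 °C: -53.306 kJ/s
Outlet flows (mol/s): A 1.1446, B 5.3277, H₂O 5.3277
Sensible, products 25→114 °C: 163.52 kJ/s
Q = ΔH = -195.59 kJ/s = -195.59 kW
Heat removed = 704140 kJ/h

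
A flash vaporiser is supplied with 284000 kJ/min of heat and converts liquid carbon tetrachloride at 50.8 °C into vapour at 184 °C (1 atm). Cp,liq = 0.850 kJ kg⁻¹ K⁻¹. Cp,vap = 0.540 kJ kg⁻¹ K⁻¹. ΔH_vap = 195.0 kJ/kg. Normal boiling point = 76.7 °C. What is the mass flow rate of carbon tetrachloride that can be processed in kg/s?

ṁ = 17.2 kg/s

Δh = 0.850×(76.7−50.8) + 195.0 + 0.540×(184−76.7) = 274.96 kJ/kg
Q = 284000 kJ/min = 4733.3 kJ/s = 4733.3 kJ/s
ṁ = Q/Δh = 4733.3 / 274.96 = 17.215 kg/s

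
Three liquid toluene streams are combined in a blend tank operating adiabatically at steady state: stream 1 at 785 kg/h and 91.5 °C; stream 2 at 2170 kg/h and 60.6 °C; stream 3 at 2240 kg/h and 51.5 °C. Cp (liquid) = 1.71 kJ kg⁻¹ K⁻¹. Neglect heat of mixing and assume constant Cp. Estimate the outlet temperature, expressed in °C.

T_out = 61.3 °C

Adiabatic, steady state ⇒ Σ ṁᵢCp,ᵢ(T_out − Tᵢ) = 0
T_out = Σ ṁᵢCp,ᵢTᵢ / Σ ṁᵢCp,ᵢ
      = 544960 / 8883.5 = 61.345 °C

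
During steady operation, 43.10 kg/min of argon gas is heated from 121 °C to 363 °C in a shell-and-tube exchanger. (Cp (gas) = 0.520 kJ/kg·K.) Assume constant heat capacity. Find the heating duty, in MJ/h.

Q = 325 MJ/h

Q = ṁ·Cp·ΔT = 43.10 × 0.520 × (363 − 121) = 5423.7 kJ/min
Converting: 5423.7 / 60 s = 90.395 kW
Heating duty = 325.42 MJ/h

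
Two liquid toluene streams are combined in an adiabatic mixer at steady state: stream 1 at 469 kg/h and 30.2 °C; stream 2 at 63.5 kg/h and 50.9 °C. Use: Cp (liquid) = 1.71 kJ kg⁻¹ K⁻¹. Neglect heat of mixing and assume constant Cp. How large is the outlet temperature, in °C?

No heat crosses the boundary, so H_out = H_in.
Σ ṁᵢCp,ᵢTᵢ = 469×1.71×30.2 + 63.5×1.71×50.9 = 29747
Σ ṁᵢCp,ᵢ = 469×1.71 + 63.5×1.71 = 910.58
T_out = 29747 / 910.58 = 32.668 °C

T_out = 32.7 °C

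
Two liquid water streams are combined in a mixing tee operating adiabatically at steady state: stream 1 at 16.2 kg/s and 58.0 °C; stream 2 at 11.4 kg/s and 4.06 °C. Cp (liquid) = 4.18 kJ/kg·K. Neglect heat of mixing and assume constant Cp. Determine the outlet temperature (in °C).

Adiabatic, steady state ⇒ Σ ṁᵢCp,ᵢ(T_out − Tᵢ) = 0
T_out = Σ ṁᵢCp,ᵢTᵢ / Σ ṁᵢCp,ᵢ
      = 4121 / 115.37 = 35.72 °C

T_out = 35.7 °C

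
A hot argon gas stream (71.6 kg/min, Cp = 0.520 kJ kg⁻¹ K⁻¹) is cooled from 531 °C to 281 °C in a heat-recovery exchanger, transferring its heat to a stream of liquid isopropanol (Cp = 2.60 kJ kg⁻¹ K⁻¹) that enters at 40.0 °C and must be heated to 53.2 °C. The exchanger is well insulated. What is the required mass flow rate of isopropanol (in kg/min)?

Heat released by hot stream: Q = 71.6 × 0.520 × (531 − 281) = 9308 kJ/min
Energy balance on cold side (adiabatic exchanger): Q = ṁ_c·Cp_c·(T_c,out − T_c,in)
ṁ_c = 9308 / [2.60 × (53.2 − 40.0)] = 271.21 kg/min

ṁ_c = 271 kg/min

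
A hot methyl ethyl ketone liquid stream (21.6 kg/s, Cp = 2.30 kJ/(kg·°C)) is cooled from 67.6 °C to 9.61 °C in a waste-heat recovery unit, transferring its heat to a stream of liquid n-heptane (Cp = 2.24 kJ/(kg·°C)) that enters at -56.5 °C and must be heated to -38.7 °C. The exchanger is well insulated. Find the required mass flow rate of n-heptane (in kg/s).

Heat released by hot stream: Q = 21.6 × 2.30 × (67.6 − 9.61) = 2880.9 kJ/s
Energy balance on cold side (adiabatic exchanger): Q = ṁ_c·Cp_c·(T_c,out − T_c,in)
ṁ_c = 2880.9 / [2.24 × (-38.7 − -56.5)] = 72.255 kg/s

ṁ_c = 72.3 kg/s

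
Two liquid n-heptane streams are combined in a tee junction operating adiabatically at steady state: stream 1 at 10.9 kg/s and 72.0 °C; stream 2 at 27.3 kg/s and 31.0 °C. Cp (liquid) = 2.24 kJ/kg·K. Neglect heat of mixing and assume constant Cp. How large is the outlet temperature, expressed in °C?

No heat crosses the boundary, so H_out = H_in.
Σ ṁᵢCp,ᵢTᵢ = 10.9×2.24×72.0 + 27.3×2.24×31.0 = 3653.7
Σ ṁᵢCp,ᵢ = 10.9×2.24 + 27.3×2.24 = 85.568
T_out = 3653.7 / 85.568 = 42.699 °C

T_out = 42.7 °C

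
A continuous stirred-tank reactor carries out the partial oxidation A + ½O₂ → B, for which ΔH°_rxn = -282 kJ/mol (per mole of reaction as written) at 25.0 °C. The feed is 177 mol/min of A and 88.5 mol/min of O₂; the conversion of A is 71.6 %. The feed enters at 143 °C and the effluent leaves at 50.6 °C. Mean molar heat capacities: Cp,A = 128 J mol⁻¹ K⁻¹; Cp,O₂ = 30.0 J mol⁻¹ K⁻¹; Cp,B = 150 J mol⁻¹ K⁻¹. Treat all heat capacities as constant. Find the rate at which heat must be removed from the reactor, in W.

Q_out = 634000 W

Extent of reaction ξ = 0.716 × 177 = 126.73 mol/min
Reaction term: ξ·ΔH°_rxn = 126.73 × -282 = -35738 kJ/min
Sensible, feed 143→25 °C: -2986.7 kJ/min
Outlet flows (mol/min): A 50.268, O₂ 25.134, B 126.73
Sensible, products 25→50.6 °C: 670.67 kJ/min
Q = ΔH = -38054 kJ/min = -634.24 kW
Heat removed = 634240 W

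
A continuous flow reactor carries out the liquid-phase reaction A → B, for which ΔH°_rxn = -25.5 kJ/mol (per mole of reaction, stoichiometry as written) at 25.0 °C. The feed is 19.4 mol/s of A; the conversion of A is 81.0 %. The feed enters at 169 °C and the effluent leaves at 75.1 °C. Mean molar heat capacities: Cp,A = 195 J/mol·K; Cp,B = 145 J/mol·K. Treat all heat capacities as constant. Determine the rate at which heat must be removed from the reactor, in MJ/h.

Extent of reaction ξ = 0.810 × 19.4 = 15.714 mol/s
Reaction term: ξ·ΔH°_rxn = 15.714 × -25.5 = -400.71 kJ/s
Sensible, feed 169→25 °C: -544.75 kJ/s
Outlet flows (mol/s): A 3.686, B 15.714
Sensible, products 25→75.1 °C: 150.16 kJ/s
Q = ΔH = -795.29 kJ/s = -795.29 kW
Heat removed = 2863.1 MJ/h

Q_out = 2860 MJ/h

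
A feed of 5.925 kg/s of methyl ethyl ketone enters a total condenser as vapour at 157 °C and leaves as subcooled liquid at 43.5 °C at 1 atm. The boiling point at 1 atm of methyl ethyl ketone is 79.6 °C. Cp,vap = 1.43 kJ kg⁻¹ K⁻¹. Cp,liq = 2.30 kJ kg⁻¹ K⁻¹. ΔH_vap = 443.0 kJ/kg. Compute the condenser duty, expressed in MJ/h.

Q_c = 13600 MJ/h

vapour 157→79.6 °C: -110.68 kJ/kg
condensation at 79.6 °C: -443 kJ/kg
liquid 79.6→43.5 °C: -83.03 kJ/kg
Δh = -110.68 + -443 + -83.03 = -636.71 kJ/kg
Q = ṁ·Δh = 5.925 kg/s × -636.71 kJ/kg = -3772.5 kJ/s
|Q| = 3772.5 kW = 13581 MJ/h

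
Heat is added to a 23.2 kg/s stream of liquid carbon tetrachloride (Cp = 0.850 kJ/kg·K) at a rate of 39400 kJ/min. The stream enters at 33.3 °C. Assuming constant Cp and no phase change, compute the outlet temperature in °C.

Q = 39400 kJ/min = 656.67 kJ/s
ΔT = Q/(ṁ·Cp) = 656.67/(23.2×0.850) = 33.3 K
T_out = 33.3 + 33.3 = 66.6 °C

T_out = 66.6 °C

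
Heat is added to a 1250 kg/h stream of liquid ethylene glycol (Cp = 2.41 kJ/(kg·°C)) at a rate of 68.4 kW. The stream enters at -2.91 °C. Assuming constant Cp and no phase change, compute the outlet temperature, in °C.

Q = 68.4 kW = 246240 kJ/h
ΔT = Q/(ṁ·Cp) = 246240/(1250×2.41) = 81.739 K
T_out = -2.91 + 81.739 = 78.829 °C

T_out = 78.8 °C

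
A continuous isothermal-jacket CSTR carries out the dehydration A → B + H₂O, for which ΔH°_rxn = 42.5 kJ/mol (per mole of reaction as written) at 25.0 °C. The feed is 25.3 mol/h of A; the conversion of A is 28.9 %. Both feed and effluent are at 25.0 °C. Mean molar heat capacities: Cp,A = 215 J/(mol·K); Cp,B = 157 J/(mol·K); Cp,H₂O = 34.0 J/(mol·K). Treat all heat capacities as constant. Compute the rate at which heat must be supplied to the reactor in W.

Extent of reaction ξ = 0.289 × 25.3 = 7.3117 mol/h
Reaction term: ξ·ΔH°_rxn = 7.3117 × 42.5 = 310.75 kJ/h
Q = ΔH = 310.75 kJ/h = 0.086319 kW
Heat supplied = 86.319 W

Q_in = 86.3 W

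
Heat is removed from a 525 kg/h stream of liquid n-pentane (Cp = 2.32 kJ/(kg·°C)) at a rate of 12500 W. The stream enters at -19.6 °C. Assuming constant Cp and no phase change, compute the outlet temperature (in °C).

Q = 12500 W = 45000 kJ/h
ΔT = Q/(ṁ·Cp) = 45000/(525×2.32) = 36.946 K
T_out = -19.6 − 36.946 = -56.546 °C

T_out = -56.5 °C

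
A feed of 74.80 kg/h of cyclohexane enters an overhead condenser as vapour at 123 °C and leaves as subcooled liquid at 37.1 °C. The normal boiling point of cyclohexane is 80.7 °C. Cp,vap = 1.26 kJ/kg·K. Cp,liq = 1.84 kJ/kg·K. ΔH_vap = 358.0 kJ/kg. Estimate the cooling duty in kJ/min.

Q_c = 613 kJ/min

vapour 123→80.7 °C: -53.298 kJ/kg
condensation at 80.7 °C: -358 kJ/kg
liquid 80.7→37.1 °C: -80.224 kJ/kg
Δh = -53.298 + -358 + -80.224 = -491.52 kJ/kg
Q = ṁ·Δh = 74.80 kg/h × -491.52 kJ/kg = -36766 kJ/h
|Q| = 10.213 kW = 612.76 kJ/min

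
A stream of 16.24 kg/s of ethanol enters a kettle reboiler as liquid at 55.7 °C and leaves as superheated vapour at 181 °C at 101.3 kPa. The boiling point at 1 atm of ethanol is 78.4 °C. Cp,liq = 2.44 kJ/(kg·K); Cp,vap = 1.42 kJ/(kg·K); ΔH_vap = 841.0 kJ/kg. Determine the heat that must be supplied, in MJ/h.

liquid 55.7→78.4 °C: 55.388 kJ/kg
vaporisation at 78.4 °C: 841 kJ/kg
vapour 78.4→181 °C: 145.69 kJ/kg
Δh = 55.388 + 841 + 145.69 = 1042.1 kJ/kg
Q = ṁ·Δh = 16.24 kg/s × 1042.1 kJ/kg = 16923 kJ/s
|Q| = 16923 kW = 60924 MJ/h

Q = 60900 MJ/h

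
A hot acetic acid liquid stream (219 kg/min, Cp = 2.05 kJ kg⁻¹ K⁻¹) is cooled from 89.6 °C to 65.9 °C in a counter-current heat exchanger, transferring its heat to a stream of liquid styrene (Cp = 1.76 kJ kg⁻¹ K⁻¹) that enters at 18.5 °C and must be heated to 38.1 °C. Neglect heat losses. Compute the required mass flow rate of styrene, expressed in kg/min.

ṁ_c = 308 kg/min

Heat released by hot stream: Q = 219 × 2.05 × (89.6 − 65.9) = 10640 kJ/min
Energy balance on cold side (adiabatic exchanger): Q = ṁ_c·Cp_c·(T_c,out − T_c,in)
ṁ_c = 10640 / [1.76 × (38.1 − 18.5)] = 308.44 kg/min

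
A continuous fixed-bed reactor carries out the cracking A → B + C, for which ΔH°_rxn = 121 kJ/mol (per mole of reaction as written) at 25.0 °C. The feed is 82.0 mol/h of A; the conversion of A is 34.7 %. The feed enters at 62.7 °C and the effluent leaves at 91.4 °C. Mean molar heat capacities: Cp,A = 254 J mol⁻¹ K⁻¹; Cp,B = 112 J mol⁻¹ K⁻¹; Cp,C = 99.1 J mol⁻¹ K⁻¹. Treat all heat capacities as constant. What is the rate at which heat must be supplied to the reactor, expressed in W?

Q_in = 1100 W

Extent of reaction ξ = 0.347 × 82.0 = 28.454 mol/h
Reaction term: ξ·ΔH°_rxn = 28.454 × 121 = 3442.9 kJ/h
Sensible, feed 62.7→25 °C: -785.22 kJ/h
Outlet flows (mol/h): A 53.546, B 28.454, C 28.454
Sensible, products 25→91.4 °C: 1301.9 kJ/h
Q = ΔH = 3959.6 kJ/h = 1.0999 kW
Heat supplied = 1099.9 W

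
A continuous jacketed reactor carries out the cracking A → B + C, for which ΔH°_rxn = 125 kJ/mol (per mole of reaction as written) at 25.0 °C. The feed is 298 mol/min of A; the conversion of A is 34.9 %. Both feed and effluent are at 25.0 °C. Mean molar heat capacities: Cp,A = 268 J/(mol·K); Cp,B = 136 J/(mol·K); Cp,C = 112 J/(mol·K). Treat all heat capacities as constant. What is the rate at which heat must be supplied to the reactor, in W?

Q_in = 217000 W

Extent of reaction ξ = 0.349 × 298 = 104 mol/min
Reaction term: ξ·ΔH°_rxn = 104 × 125 = 13000 kJ/min
Q = ΔH = 13000 kJ/min = 216.67 kW
Heat supplied = 216670 W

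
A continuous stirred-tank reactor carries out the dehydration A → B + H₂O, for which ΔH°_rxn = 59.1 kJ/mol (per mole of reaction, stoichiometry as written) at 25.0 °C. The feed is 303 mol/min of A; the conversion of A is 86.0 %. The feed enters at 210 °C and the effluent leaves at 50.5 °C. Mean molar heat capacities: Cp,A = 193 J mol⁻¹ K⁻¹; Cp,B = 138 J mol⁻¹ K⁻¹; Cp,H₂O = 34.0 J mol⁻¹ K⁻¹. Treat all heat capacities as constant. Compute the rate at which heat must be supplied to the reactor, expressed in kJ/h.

Q_in = 356000 kJ/h

Extent of reaction ξ = 0.860 × 303 = 260.58 mol/min
Reaction term: ξ·ΔH°_rxn = 260.58 × 59.1 = 15400 kJ/min
Sensible, feed 210→25 °C: -10819 kJ/min
Outlet flows (mol/min): A 42.42, B 260.58, H₂O 260.58
Sensible, products 25→50.5 °C: 1351.7 kJ/min
Q = ΔH = 5933.3 kJ/min = 98.889 kW
Heat supplied = 356000 kJ/h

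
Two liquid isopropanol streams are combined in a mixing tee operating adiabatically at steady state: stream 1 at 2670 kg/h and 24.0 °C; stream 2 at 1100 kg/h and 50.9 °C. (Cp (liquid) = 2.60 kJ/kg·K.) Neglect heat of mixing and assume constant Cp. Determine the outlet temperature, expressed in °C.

T_out = 31.8 °C

Energy balance with Q = 0: Σ ṁᵢCp,ᵢ(T_out − Tᵢ) = 0
T_out = Σ ṁᵢCp,ᵢTᵢ / Σ ṁᵢCp,ᵢ
      = 312180 / 9802 = 31.849 °C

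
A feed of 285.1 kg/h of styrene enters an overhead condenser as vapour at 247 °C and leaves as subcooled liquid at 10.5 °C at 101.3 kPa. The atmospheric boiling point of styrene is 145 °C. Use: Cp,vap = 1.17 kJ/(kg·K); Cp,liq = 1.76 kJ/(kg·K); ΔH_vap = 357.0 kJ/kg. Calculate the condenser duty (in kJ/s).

Q_c = 56.5 kJ/s

vapour 247→145 °C: -119.34 kJ/kg
condensation at 145 °C: -357 kJ/kg
liquid 145→10.5 °C: -236.72 kJ/kg
Δh = -119.34 + -357 + -236.72 = -713.06 kJ/kg
Q = ṁ·Δh = 285.1 kg/h × -713.06 kJ/kg = -203290 kJ/h
|Q| = 56.47 kW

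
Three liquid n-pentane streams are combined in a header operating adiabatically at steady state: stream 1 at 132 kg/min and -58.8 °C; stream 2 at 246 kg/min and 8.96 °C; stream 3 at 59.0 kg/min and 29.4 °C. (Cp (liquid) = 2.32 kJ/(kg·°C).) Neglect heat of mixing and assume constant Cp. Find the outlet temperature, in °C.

No heat crosses the boundary, so H_out = H_in.
Σ ṁᵢCp,ᵢTᵢ = 132×2.32×-58.8 + 246×2.32×8.96 + 59.0×2.32×29.4 = -8869
Σ ṁᵢCp,ᵢ = 132×2.32 + 246×2.32 + 59.0×2.32 = 1013.8
T_out = -8869 / 1013.8 = -8.7479 °C

T_out = -8.75 °C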